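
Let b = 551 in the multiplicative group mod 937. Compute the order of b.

36

The order of 551 must divide p − 1 = 936 = 2^3 · 3^2 · 13.
Divisors: 1, 2, 3, 4, 6, 8, 9, 12, 13, 18, 24, 26, 36, 39, 52, 72, 78, 104, 117, 156, 234, 312, 468, 936.
Check each in increasing order: 551^1 ≡ 551;  551^2 ≡ 13;  551^3 ≡ 604;  551^4 ≡ 169;  551^6 ≡ 323;  551^8 ≡ 451;  551^9 ≡ 196;  551^12 ≡ 322;  551^13 ≡ 329;  551^18 ≡ 936;  551^24 ≡ 614;  551^26 ≡ 486;  551^36 ≡ 1.
Smallest exponent giving 1 is 36.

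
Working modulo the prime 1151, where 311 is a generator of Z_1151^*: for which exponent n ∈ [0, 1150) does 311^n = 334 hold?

230

Baby-step giant-step with m = ceil(sqrt(1150)) = 34.
Baby table (311^j mod 1151 for j=0..33):
  0:1  1:311  2:37  3:1148  4:218  5:1040  6:9  7:497
  8:333  9:1124  10:811  11:152  12:81  13:1020  14:695  15:908
  16:393  17:217  18:729  19:1123  20:500  21:115  22:84  23:802
  24:806  25:899  26:1047  27:1035  28:756  29:312  30:348  31:34
  32:215  33:107
Giant step factor: 311^(-34) ≡ 1072 (mod 1151).
Scan 334·1072^i mod 1151 for i = 0, 1, …:
  i=0: 334   i=1: 87   i=2: 33   i=3: 846
  i=4: 1075   i=5: 249   i=6: 1047
Match at i=6, j=26: n = 6·34 + 26 = 230.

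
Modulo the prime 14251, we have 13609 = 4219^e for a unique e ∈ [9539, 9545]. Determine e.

9539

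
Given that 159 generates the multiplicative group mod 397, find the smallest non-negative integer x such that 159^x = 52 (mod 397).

Baby-step giant-step with m = ceil(sqrt(396)) = 20.
Baby table (159^j mod 397 for j=0..19):
  0:1  1:159  2:270  3:54  4:249  5:288  6:137  7:345
  8:69  9:252  10:368  11:153  12:110  13:22  14:322  15:382
  16:394  17:317  18:381  19:235
Giant step factor: 159^(-20) ≡ 321 (mod 397).
Scan 52·321^i mod 397 for i = 0, 1, …:
  i=0: 52   i=1: 18   i=2: 220   i=3: 351
  i=4: 320   i=5: 294   i=6: 285   i=7: 175
  i=8: 198   i=9: 38   i=10: 288
Match at i=10, j=5: x = 10·20 + 5 = 205.

205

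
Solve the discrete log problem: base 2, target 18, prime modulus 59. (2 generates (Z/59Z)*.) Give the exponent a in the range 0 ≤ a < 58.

43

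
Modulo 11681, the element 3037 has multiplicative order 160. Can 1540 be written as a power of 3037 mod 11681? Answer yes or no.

yes

1540 ∈ ⟨3037⟩ iff 1540^160 ≡ 1 (mod 11681), since |⟨3037⟩| = 160.
1540^160 mod 11681 = 1.
Since 1 = 1, 1540 lies in the subgroup.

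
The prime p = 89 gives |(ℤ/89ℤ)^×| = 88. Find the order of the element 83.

88

The order of 83 must divide p − 1 = 88 = 2^3 · 11.
Divisors: 1, 2, 4, 8, 11, 22, 44, 88.
Check each in increasing order: 83^1 ≡ 83;  83^2 ≡ 36;  83^4 ≡ 50;  83^8 ≡ 8;  83^11 ≡ 52;  83^22 ≡ 34;  83^44 ≡ 88;  83^88 ≡ 1.
Smallest exponent giving 1 is 88.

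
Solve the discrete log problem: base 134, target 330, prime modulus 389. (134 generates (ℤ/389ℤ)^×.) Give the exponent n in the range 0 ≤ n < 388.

40

Baby-step giant-step with m = ceil(sqrt(388)) = 20.
Baby table (134^j mod 389 for j=0..19):
  0:1  1:134  2:62  3:139  4:343  5:60  6:260  7:219
  8:171  9:352  10:99  11:40  12:303  13:146  14:114  15:105
  16:66  17:286  18:202  19:227
Giant step factor: 134^(-20) ≡ 302 (mod 389).
Scan 330·302^i mod 389 for i = 0, 1, …:
  i=0: 330   i=1: 76   i=2: 1
Match at i=2, j=0: n = 2·20 + 0 = 40.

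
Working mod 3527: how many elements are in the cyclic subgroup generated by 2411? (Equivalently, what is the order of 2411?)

3526

The order of 2411 must divide p − 1 = 3526 = 2 · 41 · 43.
Divisors: 1, 2, 41, 43, 82, 86, 1763, 3526.
Check each in increasing order: 2411^1 ≡ 2411;  2411^2 ≡ 425;  2411^41 ≡ 1412;  2411^43 ≡ 510;  2411^82 ≡ 989;  2411^86 ≡ 2629;  2411^1763 ≡ 3526;  2411^3526 ≡ 1.
Smallest exponent giving 1 is 3526.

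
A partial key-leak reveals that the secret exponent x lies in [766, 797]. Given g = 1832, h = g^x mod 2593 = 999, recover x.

782

Compute 1832^766 mod 2593 = 134, then multiply by 1832 repeatedly:
  1832^766=134  1832^767=1746  1832^768=1503  1832^769=2323  1832^770=623
  1832^771=416  1832^772=2363  1832^773=1299  1832^774=1987  1832^775=2205
  1832^776=2259  1832^777=60  1832^778=1014  1832^779=1060  1832^780=2356
  1832^781=1440  1832^782=999
Found 999 at exponent 782.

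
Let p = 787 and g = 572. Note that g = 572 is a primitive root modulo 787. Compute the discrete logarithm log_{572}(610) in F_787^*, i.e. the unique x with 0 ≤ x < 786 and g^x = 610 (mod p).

Baby-step giant-step with m = ceil(sqrt(786)) = 29.
Baby table (572^j mod 787 for j=0..28):
  0:1  1:572  2:579  3:648  4:766  5:580  6:433  7:558
  8:441  9:412  10:351  11:87  12:183  13:5  14:499  15:534
  16:92  17:682  18:539  19:591  20:429  21:631  22:486  23:181
  24:435  25:128  26:25  27:134  28:309
Giant step factor: 572^(-29) ≡ 645 (mod 787).
Scan 610·645^i mod 787 for i = 0, 1, …:
  i=0: 610   i=1: 737   i=2: 17   i=3: 734
  i=4: 443   i=5: 54   i=6: 202   i=7: 435
Match at i=7, j=24: x = 7·29 + 24 = 227.

227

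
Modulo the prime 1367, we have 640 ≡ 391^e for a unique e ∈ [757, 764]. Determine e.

Compute 391^757 mod 1367 = 37, then multiply by 391 repeatedly:
  391^757=37  391^758=797  391^759=1318  391^760=1346  391^761=1358
  391^762=582  391^763=640
Found 640 at exponent 763.

763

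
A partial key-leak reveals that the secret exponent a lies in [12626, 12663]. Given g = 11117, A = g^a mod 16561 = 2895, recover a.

Compute 11117^12626 mod 16561 = 5011, then multiply by 11117 repeatedly:
  11117^12626=5011  11117^12627=12644  11117^12628=10141  11117^12629=6770  11117^12630=8906
  11117^12631=6344  11117^12632=9510  11117^12633=13807  11117^12634=5071  11117^12635=663
  11117^12636=926  11117^12637=9961  11117^12638=9591  11117^12639=3429  11117^12640=13332
  11117^12641=7455  11117^12642=5991  11117^12643=10166  11117^12644=3158  11117^12645=14727
  11117^12646=14574  11117^12647=2895
Found 2895 at exponent 12647.

12647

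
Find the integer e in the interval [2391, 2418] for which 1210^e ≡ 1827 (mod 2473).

Compute 1210^2391 mod 2473 = 913, then multiply by 1210 repeatedly:
  1210^2391=913  1210^2392=1772  1210^2393=29  1210^2394=468  1210^2395=2436
  1210^2396=2217  1210^2397=1838  1210^2398=753  1210^2399=1066  1210^2400=1427
  1210^2401=516  1210^2402=1164  1210^2403=1303  1210^2404=1329  1210^2405=640
  1210^2406=351  1210^2407=1827
Found 1827 at exponent 2407.

2407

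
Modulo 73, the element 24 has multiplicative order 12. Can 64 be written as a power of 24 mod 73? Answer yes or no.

yes

⟨24⟩ has order 12; its elements mod 73 are {1, 3, 8, 9, 24, 27, 46, 49, 64, 65, 70, 72}.
64 is in this set.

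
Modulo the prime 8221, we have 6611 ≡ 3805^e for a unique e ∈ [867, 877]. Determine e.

867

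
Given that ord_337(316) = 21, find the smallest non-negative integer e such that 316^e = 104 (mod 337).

2

Successive powers of 316 modulo 337:
  316^0=1  316^1=316  316^2=104
So 316^2 ≡ 104 (mod 337), giving e = 2.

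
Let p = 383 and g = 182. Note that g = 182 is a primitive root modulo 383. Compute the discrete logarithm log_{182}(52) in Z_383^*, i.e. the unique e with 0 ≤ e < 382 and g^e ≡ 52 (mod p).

17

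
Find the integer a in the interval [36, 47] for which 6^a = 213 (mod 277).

36

Compute 6^36 mod 277 = 213, then multiply by 6 repeatedly:
  6^36=213
Found 213 at exponent 36.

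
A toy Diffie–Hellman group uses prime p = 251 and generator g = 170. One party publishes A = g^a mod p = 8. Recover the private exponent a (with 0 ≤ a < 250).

Baby-step giant-step with m = ceil(sqrt(250)) = 16.
Baby table (170^j mod 251 for j=0..15):
  0:1  1:170  2:35  3:177  4:221  5:171  6:205  7:212
  8:147  9:141  10:125  11:166  12:108  13:37  14:15  15:40
Giant step factor: 170^(-16) ≡ 131 (mod 251).
Scan 8·131^i mod 251 for i = 0, 1, …:
  i=0: 8   i=1: 44   i=2: 242   i=3: 76
  i=4: 167   i=5: 40
Match at i=5, j=15: a = 5·16 + 15 = 95.

95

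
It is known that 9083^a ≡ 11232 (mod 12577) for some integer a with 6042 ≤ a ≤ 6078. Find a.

6071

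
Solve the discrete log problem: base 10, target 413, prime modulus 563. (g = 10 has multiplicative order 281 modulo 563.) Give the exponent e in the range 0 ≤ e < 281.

227

Baby-step giant-step with m = ceil(sqrt(281)) = 17.
Baby table (10^j mod 563 for j=0..16):
  0:1  1:10  2:100  3:437  4:429  5:349  6:112  7:557
  8:503  9:526  10:193  11:241  12:158  13:454  14:36  15:360
  16:222
Giant step factor: 10^(-17) ≡ 475 (mod 563).
Scan 413·475^i mod 563 for i = 0, 1, …:
  i=0: 413   i=1: 251   i=2: 432   i=3: 268
  i=4: 62   i=5: 174   i=6: 452   i=7: 197
  i=8: 117   i=9: 401   i=10: 181   i=11: 399
  i=12: 357   i=13: 112
Match at i=13, j=6: e = 13·17 + 6 = 227.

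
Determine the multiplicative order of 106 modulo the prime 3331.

The order of 106 must divide p − 1 = 3330 = 2 · 3^2 · 5 · 37.
Divisors: 1, 2, 3, 5, 6, 9, 10, 15, 18, 30, 37, 45, 74, 90, 111, 185, 222, 333, 370, 555, 666, 1110, 1665, 3330.
Check each in increasing order: 106^1 ≡ 106;  106^2 ≡ 1243;  106^3 ≡ 1849;  106^5 ≡ 3248;  106^6 ≡ 1195;  106^9 ≡ 1102;  106^10 ≡ 227;  106^15 ≡ 1145;  106^18 ≡ 1920;  106^30 ≡ 1942;  106^37 ≡ 2121;  106^45 ≡ 1813;  106^74 ≡ 1791;  106^90 ≡ 2603;  106^111 ≡ 1371;  106^185 ≡ 514;  106^222 ≡ 957;  106^333 ≡ 2964;  106^370 ≡ 1047;  106^555 ≡ 1867;  106^666 ≡ 1449;  106^1110 ≡ 1463;  106^1665 ≡ 1.
Smallest exponent giving 1 is 1665.

1665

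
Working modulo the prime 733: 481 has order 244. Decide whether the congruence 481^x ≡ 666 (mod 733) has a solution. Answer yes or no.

666 ∈ ⟨481⟩ iff 666^244 ≡ 1 (mod 733), since |⟨481⟩| = 244.
666^244 mod 733 = 1.
Since 1 = 1, 666 lies in the subgroup.

yes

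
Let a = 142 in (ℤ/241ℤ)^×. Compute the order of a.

The order of 142 must divide p − 1 = 240 = 2^4 · 3 · 5.
Divisors: 1, 2, 3, 4, 5, 6, 8, 10, 12, 15, 16, 20, 24, 30, 40, 48, 60, 80, 120, 240.
Check each in increasing order: 142^1 ≡ 142;  142^2 ≡ 161;  142^3 ≡ 208;  142^4 ≡ 134;  142^5 ≡ 230;  142^6 ≡ 125;  142^8 ≡ 122;  142^10 ≡ 121;  142^12 ≡ 201;  142^15 ≡ 115;  142^16 ≡ 183;  142^20 ≡ 181;  142^24 ≡ 154;  142^30 ≡ 211;  142^40 ≡ 226;  142^48 ≡ 98;  142^60 ≡ 177;  142^80 ≡ 225;  142^120 ≡ 240;  142^240 ≡ 1.
Smallest exponent giving 1 is 240.

240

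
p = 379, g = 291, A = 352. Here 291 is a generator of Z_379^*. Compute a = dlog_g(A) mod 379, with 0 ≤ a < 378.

Baby-step giant-step with m = ceil(sqrt(378)) = 20.
Baby table (291^j mod 379 for j=0..19):
  0:1  1:291  2:164  3:349  4:366  5:7  6:142  7:11
  8:169  9:288  10:49  11:236  12:77  13:46  14:121  15:343
  16:136  17:160  18:322  19:89
Giant step factor: 291^(-20) ≡ 191 (mod 379).
Scan 352·191^i mod 379 for i = 0, 1, …:
  i=0: 352   i=1: 149   i=2: 34   i=3: 51
  i=4: 266   i=5: 20   i=6: 30   i=7: 45
  i=8: 257   i=9: 196     …   i=14: 304
  i=15: 77
Match at i=15, j=12: a = 15·20 + 12 = 312.

312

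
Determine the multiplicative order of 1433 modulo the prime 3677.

1838

The order of 1433 must divide p − 1 = 3676 = 2^2 · 919.
Divisors: 1, 2, 4, 919, 1838, 3676.
Check each in increasing order: 1433^1 ≡ 1433;  1433^2 ≡ 1723;  1433^4 ≡ 1390;  1433^919 ≡ 3676;  1433^1838 ≡ 1.
Smallest exponent giving 1 is 1838.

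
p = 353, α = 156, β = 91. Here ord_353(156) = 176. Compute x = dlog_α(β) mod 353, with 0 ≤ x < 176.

Baby-step giant-step with m = ceil(sqrt(176)) = 14.
Baby table (156^j mod 353 for j=0..13):
  0:1  1:156  2:332  3:254  4:88  5:314  6:270  7:113
  8:331  9:98  10:109  11:60  12:182  13:152
Giant step factor: 156^(-14) ≡ 272 (mod 353).
Scan 91·272^i mod 353 for i = 0, 1, …:
  i=0: 91   i=1: 42   i=2: 128   i=3: 222
  i=4: 21   i=5: 64   i=6: 111   i=7: 187
  i=8: 32   i=9: 232   i=10: 270
Match at i=10, j=6: x = 10·14 + 6 = 146.

146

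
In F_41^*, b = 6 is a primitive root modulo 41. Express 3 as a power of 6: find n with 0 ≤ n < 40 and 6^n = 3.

Successive powers of 6 modulo 41:
  6^0=1  6^1=6  6^2=36  6^3=11  6^4=25  6^5=27
  6^6=39  6^7=29  6^8=10  6^9=19  6^10=32  6^11=28
  6^12=4  6^13=24  6^14=21  6^15=3
So 6^15 ≡ 3 (mod 41), giving n = 15.

15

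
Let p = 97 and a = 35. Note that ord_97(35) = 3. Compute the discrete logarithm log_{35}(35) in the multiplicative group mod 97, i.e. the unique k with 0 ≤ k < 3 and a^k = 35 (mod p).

Successive powers of 35 modulo 97:
  35^0=1  35^1=35
So 35^1 ≡ 35 (mod 97), giving k = 1.

1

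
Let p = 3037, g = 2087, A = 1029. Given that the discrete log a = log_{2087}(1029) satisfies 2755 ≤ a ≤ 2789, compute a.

2771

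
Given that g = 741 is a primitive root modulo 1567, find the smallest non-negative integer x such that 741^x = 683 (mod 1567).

645

Baby-step giant-step with m = ceil(sqrt(1566)) = 40.
Baby table (741^j mod 1567 for j=0..39):
  0:1  1:741  2:631  3:605  4:143  5:974  6:914  7:330
  8:78  9:1386  10:641  11:180  12:185  13:756  14:777  15:668
  16:1383  17:1552  18:1421  19:1504  20:327  21:989  22:1060  23:393
  24:1318  25:397  26:1148  27:1354  28:434  29:359  30:1196  31:881
  32:949  33:1193  34:225  35:623  36:945  37:1363  38:835  39:1337
Giant step factor: 741^(-40) ≡ 773 (mod 1567).
Scan 683·773^i mod 1567 for i = 0, 1, …:
  i=0: 683   i=1: 1447   i=2: 1260   i=3: 873
  i=4: 1019   i=5: 1053   i=6: 696   i=7: 527
  i=8: 1518   i=9: 1298     …   i=15: 1325
  i=16: 974
Match at i=16, j=5: x = 16·40 + 5 = 645.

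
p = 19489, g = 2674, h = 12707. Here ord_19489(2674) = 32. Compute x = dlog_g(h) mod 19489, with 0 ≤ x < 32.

28

Successive powers of 2674 modulo 19489:
  2674^0=1  2674^1=2674  2674^2=17302  2674^3=18151  2674^4=8164  2674^5=2856
  2674^6=16745  2674^7=9897  2674^8=18005  2674^9=7540  2674^10=10334  2674^11=17203
  2674^12=6782  2674^13=10298  2674^14=18384  2674^15=7558  2674^16=19488  2674^17=16815
  2674^18=2187  2674^19=1338  2674^20=11325  2674^21=16633  2674^22=2744  2674^23=9592
  2674^24=1484  2674^25=11949  2674^26=9155  2674^27=2286  2674^28=12707
So 2674^28 ≡ 12707 (mod 19489), giving x = 28.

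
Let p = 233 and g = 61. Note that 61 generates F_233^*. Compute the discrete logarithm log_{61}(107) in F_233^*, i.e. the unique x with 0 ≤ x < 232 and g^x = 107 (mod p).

196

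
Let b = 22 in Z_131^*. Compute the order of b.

130

The order of 22 must divide p − 1 = 130 = 2 · 5 · 13.
Divisors: 1, 2, 5, 10, 13, 26, 65, 130.
Check each in increasing order: 22^1 ≡ 22;  22^2 ≡ 91;  22^5 ≡ 92;  22^10 ≡ 80;  22^13 ≡ 78;  22^26 ≡ 58;  22^65 ≡ 130;  22^130 ≡ 1.
Smallest exponent giving 1 is 130.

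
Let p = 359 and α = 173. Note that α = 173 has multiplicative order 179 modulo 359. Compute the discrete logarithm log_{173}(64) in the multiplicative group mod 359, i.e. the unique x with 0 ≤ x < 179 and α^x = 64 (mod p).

Baby-step giant-step with m = ceil(sqrt(179)) = 14.
Baby table (173^j mod 359 for j=0..13):
  0:1  1:173  2:132  3:219  4:192  5:188  6:214  7:45
  8:246  9:196  10:162  11:24  12:203  13:296
Giant step factor: 173^(-14) ≡ 64 (mod 359).
Scan 64·64^i mod 359 for i = 0, 1, …:
  i=0: 64   i=1: 147   i=2: 74   i=3: 69
  i=4: 108   i=5: 91   i=6: 80   i=7: 94
  i=8: 272   i=9: 176   i=10: 135   i=11: 24
Match at i=11, j=11: x = 11·14 + 11 = 165.

165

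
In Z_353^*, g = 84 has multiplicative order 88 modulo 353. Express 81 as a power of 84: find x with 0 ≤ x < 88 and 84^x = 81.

Baby-step giant-step with m = ceil(sqrt(88)) = 10.
Baby table (84^j mod 353 for j=0..9):
  0:1  1:84  2:349  3:17  4:16  5:285  6:289  7:272
  8:256  9:324
Giant step factor: 84^(-10) ≡ 232 (mod 353).
Scan 81·232^i mod 353 for i = 0, 1, …:
  i=0: 81   i=1: 83   i=2: 194   i=3: 177
  i=4: 116   i=5: 84
Match at i=5, j=1: x = 5·10 + 1 = 51.

51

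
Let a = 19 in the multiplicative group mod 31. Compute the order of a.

The order of 19 must divide p − 1 = 30 = 2 · 3 · 5.
Divisors: 1, 2, 3, 5, 6, 10, 15, 30.
Check each in increasing order: 19^1 ≡ 19;  19^2 ≡ 20;  19^3 ≡ 8;  19^5 ≡ 5;  19^6 ≡ 2;  19^10 ≡ 25;  19^15 ≡ 1.
Smallest exponent giving 1 is 15.

15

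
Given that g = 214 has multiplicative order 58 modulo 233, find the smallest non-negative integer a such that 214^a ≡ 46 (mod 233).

44

Baby-step giant-step with m = ceil(sqrt(58)) = 8.
Baby table (214^j mod 233 for j=0..7):
  0:1  1:214  2:128  3:131  4:74  5:225  6:152  7:141
Giant step factor: 214^(-8) ≡ 2 (mod 233).
Scan 46·2^i mod 233 for i = 0, 1, …:
  i=0: 46   i=1: 92   i=2: 184   i=3: 135
  i=4: 37   i=5: 74
Match at i=5, j=4: a = 5·8 + 4 = 44.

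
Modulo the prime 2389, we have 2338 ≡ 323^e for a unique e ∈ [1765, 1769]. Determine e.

1768

Compute 323^1765 mod 2389 = 2142, then multiply by 323 repeatedly:
  323^1765=2142  323^1766=1445  323^1767=880  323^1768=2338
Found 2338 at exponent 1768.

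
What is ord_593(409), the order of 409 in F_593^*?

148

The order of 409 must divide p − 1 = 592 = 2^4 · 37.
Divisors: 1, 2, 4, 8, 16, 37, 74, 148, 296, 592.
Check each in increasing order: 409^1 ≡ 409;  409^2 ≡ 55;  409^4 ≡ 60;  409^8 ≡ 42;  409^16 ≡ 578;  409^37 ≡ 77;  409^74 ≡ 592;  409^148 ≡ 1.
Smallest exponent giving 1 is 148.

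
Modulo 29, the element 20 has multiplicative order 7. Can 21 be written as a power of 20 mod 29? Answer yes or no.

⟨20⟩ has order 7; its elements mod 29 are {1, 7, 16, 20, 23, 24, 25}.
21 is not in this set.

no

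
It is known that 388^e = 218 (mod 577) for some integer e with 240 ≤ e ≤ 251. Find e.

247

Compute 388^240 mod 577 = 57, then multiply by 388 repeatedly:
  388^240=57  388^241=190  388^242=441  388^243=316  388^244=284
  388^245=562  388^246=527  388^247=218
Found 218 at exponent 247.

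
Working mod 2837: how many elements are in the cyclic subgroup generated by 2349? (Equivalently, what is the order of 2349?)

1418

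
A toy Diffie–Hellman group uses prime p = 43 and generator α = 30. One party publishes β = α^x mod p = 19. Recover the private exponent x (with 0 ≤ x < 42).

Baby-step giant-step with m = ceil(sqrt(42)) = 7.
Baby table (30^j mod 43 for j=0..6):
  0:1  1:30  2:40  3:39  4:9  5:12  6:16
Giant step factor: 30^(-7) ≡ 37 (mod 43).
Scan 19·37^i mod 43 for i = 0, 1, …:
  i=0: 19   i=1: 15   i=2: 39
Match at i=2, j=3: x = 2·7 + 3 = 17.

17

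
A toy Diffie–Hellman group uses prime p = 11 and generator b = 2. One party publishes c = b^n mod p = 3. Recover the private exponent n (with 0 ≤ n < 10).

8

Successive powers of 2 modulo 11:
  2^0=1  2^1=2  2^2=4  2^3=8  2^4=5  2^5=10
  2^6=9  2^7=7  2^8=3
So 2^8 ≡ 3 (mod 11), giving n = 8.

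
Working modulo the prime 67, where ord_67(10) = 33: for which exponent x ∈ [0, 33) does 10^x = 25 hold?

6

Successive powers of 10 modulo 67:
  10^0=1  10^1=10  10^2=33  10^3=62  10^4=17  10^5=36
  10^6=25
So 10^6 ≡ 25 (mod 67), giving x = 6.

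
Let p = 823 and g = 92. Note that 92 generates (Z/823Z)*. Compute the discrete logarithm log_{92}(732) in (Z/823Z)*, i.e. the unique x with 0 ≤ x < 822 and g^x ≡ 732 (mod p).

804

Baby-step giant-step with m = ceil(sqrt(822)) = 29.
Baby table (92^j mod 823 for j=0..28):
  0:1  1:92  2:234  3:130  4:438  5:792  6:440  7:153
  8:85  9:413  10:138  11:351  12:195  13:657  14:365  15:660
  16:641  17:539  18:208  19:207  20:115  21:704  22:574  23:136
  24:167  25:550  26:397  27:312  28:722
Giant step factor: 92^(-29) ≡ 396 (mod 823).
Scan 732·396^i mod 823 for i = 0, 1, …:
  i=0: 732   i=1: 176   i=2: 564   i=3: 311
  i=4: 529   i=5: 442   i=6: 556   i=7: 435
  i=8: 253   i=9: 605     …   i=26: 459
  i=27: 704
Match at i=27, j=21: x = 27·29 + 21 = 804.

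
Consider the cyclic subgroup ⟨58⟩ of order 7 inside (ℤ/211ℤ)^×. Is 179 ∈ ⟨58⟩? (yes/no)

no

⟨58⟩ has order 7; its elements mod 211 are {1, 58, 123, 144, 148, 171, 199}.
179 is not in this set.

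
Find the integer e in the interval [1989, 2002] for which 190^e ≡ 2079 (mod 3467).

1999

Compute 190^1989 mod 3467 = 66, then multiply by 190 repeatedly:
  190^1989=66  190^1990=2139  190^1991=771  190^1992=876  190^1993=24
  190^1994=1093  190^1995=3117  190^1996=2840  190^1997=2215  190^1998=1343
  190^1999=2079
Found 2079 at exponent 1999.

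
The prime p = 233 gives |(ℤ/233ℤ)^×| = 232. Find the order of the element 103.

232

The order of 103 must divide p − 1 = 232 = 2^3 · 29.
Divisors: 1, 2, 4, 8, 29, 58, 116, 232.
Check each in increasing order: 103^1 ≡ 103;  103^2 ≡ 124;  103^4 ≡ 231;  103^8 ≡ 4;  103^29 ≡ 97;  103^58 ≡ 89;  103^116 ≡ 232;  103^232 ≡ 1.
Smallest exponent giving 1 is 232.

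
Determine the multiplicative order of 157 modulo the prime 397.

The order of 157 must divide p − 1 = 396 = 2^2 · 3^2 · 11.
Divisors: 1, 2, 3, 4, 6, 9, 11, 12, 18, 22, 33, 36, 44, 66, 99, 132, 198, 396.
Check each in increasing order: 157^1 ≡ 157;  157^2 ≡ 35;  157^3 ≡ 334;  157^4 ≡ 34;  157^6 ≡ 396;  157^9 ≡ 63;  157^11 ≡ 220;  157^12 ≡ 1.
Smallest exponent giving 1 is 12.

12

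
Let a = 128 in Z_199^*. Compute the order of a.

99

The order of 128 must divide p − 1 = 198 = 2 · 3^2 · 11.
Divisors: 1, 2, 3, 6, 9, 11, 18, 22, 33, 66, 99, 198.
Check each in increasing order: 128^1 ≡ 128;  128^2 ≡ 66;  128^3 ≡ 90;  128^6 ≡ 140;  128^9 ≡ 63;  128^11 ≡ 178;  128^18 ≡ 188;  128^22 ≡ 43;  128^33 ≡ 92;  128^66 ≡ 106;  128^99 ≡ 1.
Smallest exponent giving 1 is 99.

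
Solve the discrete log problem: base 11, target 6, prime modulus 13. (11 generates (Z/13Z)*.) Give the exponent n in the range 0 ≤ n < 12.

11

Successive powers of 11 modulo 13:
  11^0=1  11^1=11  11^2=4  11^3=5  11^4=3  11^5=7
  11^6=12  11^7=2  11^8=9  11^9=8  11^10=10  11^11=6
So 11^11 ≡ 6 (mod 13), giving n = 11.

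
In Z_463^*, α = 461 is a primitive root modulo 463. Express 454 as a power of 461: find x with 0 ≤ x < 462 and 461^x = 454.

Baby-step giant-step with m = ceil(sqrt(462)) = 22.
Baby table (461^j mod 463 for j=0..21):
  0:1  1:461  2:4  3:455  4:16  5:431  6:64  7:335
  8:256  9:414  10:98  11:267  12:392  13:142  14:179  15:105
  16:253  17:420  18:86  19:291  20:344  21:238
Giant step factor: 461^(-22) ≡ 178 (mod 463).
Scan 454·178^i mod 463 for i = 0, 1, …:
  i=0: 454   i=1: 250   i=2: 52   i=3: 459
  i=4: 214   i=5: 126   i=6: 204   i=7: 198
  i=8: 56   i=9: 245   i=10: 88   i=11: 385
  i=12: 6   i=13: 142
Match at i=13, j=13: x = 13·22 + 13 = 299.

299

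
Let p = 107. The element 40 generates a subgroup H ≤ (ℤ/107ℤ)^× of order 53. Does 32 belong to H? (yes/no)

no

32 ∈ ⟨40⟩ iff 32^53 ≡ 1 (mod 107), since |⟨40⟩| = 53.
32^53 mod 107 = 106.
Since 106 ≠ 1, 32 does not lie in the subgroup.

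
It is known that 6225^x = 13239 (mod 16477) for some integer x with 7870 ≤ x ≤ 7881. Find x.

7880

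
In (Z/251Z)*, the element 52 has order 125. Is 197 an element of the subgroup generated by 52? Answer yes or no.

yes

197 ∈ ⟨52⟩ iff 197^125 ≡ 1 (mod 251), since |⟨52⟩| = 125.
197^125 mod 251 = 1.
Since 1 = 1, 197 lies in the subgroup.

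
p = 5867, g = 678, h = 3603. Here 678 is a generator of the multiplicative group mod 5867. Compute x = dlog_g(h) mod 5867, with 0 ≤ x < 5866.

Baby-step giant-step with m = ceil(sqrt(5866)) = 77.
Baby table (678^j mod 5867 for j=0..76):
  0:1  1:678  2:2058  3:4845  4:5257  5:2977  6:158  7:1518
  8:2479  9:2800  10:3359  11:1006  12:1496  13:5164  14:4460  15:2375
  16:2692  17:539  18:1688  19:399  20:640  21:5629  22:2912  23:3024
  24:2689  25:4372  26:1381  27:3465  28:2470  29:2565  30:2438  31:4337
  32:1119  33:1839  34:3038  35:447  36:3849  37:4674  38:792  39:3079
  40:4777  41:222  42:3841  43:5117  44:1929  45:5388  46:3790  47:5741
  48:2577  49:4707  50:5565  51:589  52:386  53:3560  54:2343  55:4464
  56:5087  57:5057  58:2318  59:5115  60:573  61:1272  62:5834  63:1094
  64:2490  65:4391  66:2529  67:1498  68:653  69:2709  70:331  71:1472
  72:626  73:2004  74:3435  75:5598  76:5362
Giant step factor: 678^(-77) ≡ 1503 (mod 5867).
Scan 3603·1503^i mod 5867 for i = 0, 1, …:
  i=0: 3603   i=1: 68   i=2: 2465   i=3: 2818
  i=4: 5347   i=5: 4618   i=6: 193   i=7: 2596
  i=8: 233   i=9: 4046     …   i=58: 3369
  i=59: 386
Match at i=59, j=52: x = 59·77 + 52 = 4595.

4595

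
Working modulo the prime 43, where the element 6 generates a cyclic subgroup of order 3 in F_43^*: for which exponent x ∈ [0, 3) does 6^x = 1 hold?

0

Successive powers of 6 modulo 43:
  6^0=1
So 6^0 ≡ 1 (mod 43), giving x = 0.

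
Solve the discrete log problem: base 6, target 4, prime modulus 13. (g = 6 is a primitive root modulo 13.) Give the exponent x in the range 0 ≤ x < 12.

10

Successive powers of 6 modulo 13:
  6^0=1  6^1=6  6^2=10  6^3=8  6^4=9  6^5=2
  6^6=12  6^7=7  6^8=3  6^9=5  6^10=4
So 6^10 ≡ 4 (mod 13), giving x = 10.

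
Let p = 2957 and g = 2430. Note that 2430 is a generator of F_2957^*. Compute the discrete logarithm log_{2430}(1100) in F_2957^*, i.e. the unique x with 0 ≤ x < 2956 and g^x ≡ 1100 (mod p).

Baby-step giant-step with m = ceil(sqrt(2956)) = 55.
Baby table (2430^j mod 2957 for j=0..54):
  0:1  1:2430  2:2728  3:2403  4:2172  5:2672  6:2345  7:211
  8:1169  9:1950  10:1386  11:2914  12:1962  13:976  14:166  15:1228
  16:427  17:2660  18:2755  19:2  20:1903  21:2499  22:1849  23:1387
  24:2387  25:1733  26:422  27:2338  28:943  29:2772  30:2871  31:967
  32:1952  33:332  34:2456  35:854  36:2363  37:2553  38:4  39:849
  40:2041  41:741  42:2774  43:1817  44:509  45:844  46:1719  47:1886
  48:2587  49:2785  50:1934  51:947  52:664  53:1955  54:1708
Giant step factor: 2430^(-55) ≡ 341 (mod 2957).
Scan 1100·341^i mod 2957 for i = 0, 1, …:
  i=0: 1100   i=1: 2518   i=2: 1108   i=3: 2289
  i=4: 2858   i=5: 1725   i=6: 2739   i=7: 2544
  i=8: 1103   i=9: 584     …   i=28: 1894
  i=29: 1228
Match at i=29, j=15: x = 29·55 + 15 = 1610.

1610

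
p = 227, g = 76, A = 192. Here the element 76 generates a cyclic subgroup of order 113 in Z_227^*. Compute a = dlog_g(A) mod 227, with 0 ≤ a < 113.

48

Baby-step giant-step with m = ceil(sqrt(113)) = 11.
Baby table (76^j mod 227 for j=0..10):
  0:1  1:76  2:101  3:185  4:213  5:71  6:175  7:134
  8:196  9:141  10:47
Giant step factor: 76^(-11) ≡ 87 (mod 227).
Scan 192·87^i mod 227 for i = 0, 1, …:
  i=0: 192   i=1: 133   i=2: 221   i=3: 159
  i=4: 213
Match at i=4, j=4: a = 4·11 + 4 = 48.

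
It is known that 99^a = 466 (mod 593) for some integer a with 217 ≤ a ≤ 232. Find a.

219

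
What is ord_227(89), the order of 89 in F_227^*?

The order of 89 must divide p − 1 = 226 = 2 · 113.
Divisors: 1, 2, 113, 226.
Check each in increasing order: 89^1 ≡ 89;  89^2 ≡ 203;  89^113 ≡ 1.
Smallest exponent giving 1 is 113.

113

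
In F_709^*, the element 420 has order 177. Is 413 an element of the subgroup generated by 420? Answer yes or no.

yes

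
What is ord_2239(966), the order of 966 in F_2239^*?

The order of 966 must divide p − 1 = 2238 = 2 · 3 · 373.
Divisors: 1, 2, 3, 6, 373, 746, 1119, 2238.
Check each in increasing order: 966^1 ≡ 966;  966^2 ≡ 1732;  966^3 ≡ 579;  966^6 ≡ 1630;  966^373 ≡ 295;  966^746 ≡ 1943;  966^1119 ≡ 1.
Smallest exponent giving 1 is 1119.

1119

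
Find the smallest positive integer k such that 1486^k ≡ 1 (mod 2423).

346

The order of 1486 must divide p − 1 = 2422 = 2 · 7 · 173.
Divisors: 1, 2, 7, 14, 173, 346, 1211, 2422.
Check each in increasing order: 1486^1 ≡ 1486;  1486^2 ≡ 843;  1486^7 ≡ 124;  1486^14 ≡ 838;  1486^173 ≡ 2422;  1486^346 ≡ 1.
Smallest exponent giving 1 is 346.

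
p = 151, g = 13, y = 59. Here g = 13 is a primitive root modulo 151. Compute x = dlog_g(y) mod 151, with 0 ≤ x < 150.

30

Successive powers of 13 modulo 151:
  13^0=1  13^1=13  13^2=18  13^3=83  13^4=22  13^5=135
  13^6=94  13^7=14  13^8=31  13^9=101  13^10=105  13^11=6
  13^12=78  13^13=108  13^14=45  13^15=132  13^16=55  13^17=111
  13^18=84  13^19=35  13^20=2  13^21=26  13^22=36  13^23=15
  13^24=44  13^25=119  13^26=37  13^27=28  13^28=62  13^29=51
  13^30=59
So 13^30 ≡ 59 (mod 151), giving x = 30.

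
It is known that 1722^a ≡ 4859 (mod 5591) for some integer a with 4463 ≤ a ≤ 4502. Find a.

Compute 1722^4463 mod 5591 = 3577, then multiply by 1722 repeatedly:
  1722^4463=3577  1722^4464=3903  1722^4465=584  1722^4466=4859
Found 4859 at exponent 4466.

4466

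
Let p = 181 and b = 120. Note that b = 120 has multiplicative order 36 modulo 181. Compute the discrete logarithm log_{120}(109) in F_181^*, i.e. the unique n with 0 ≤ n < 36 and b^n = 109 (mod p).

11

Successive powers of 120 modulo 181:
  120^0=1  120^1=120  120^2=101  120^3=174  120^4=65  120^5=17
  120^6=49  120^7=88  120^8=62  120^9=19  120^10=108  120^11=109
So 120^11 ≡ 109 (mod 181), giving n = 11.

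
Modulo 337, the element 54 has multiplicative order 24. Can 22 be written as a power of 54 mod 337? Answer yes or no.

⟨54⟩ has order 24; its elements mod 337 are {1, 54, 72, 85, 96, 111, 117, 128, 129, 148, 156, 165, 172, 181, 189, 208, 209, 220, 226, 241, 252, 265, 283, 336}.
22 is not in this set.

no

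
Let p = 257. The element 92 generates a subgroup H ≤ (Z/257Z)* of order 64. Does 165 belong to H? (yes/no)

165 ∈ ⟨92⟩ iff 165^64 ≡ 1 (mod 257), since |⟨92⟩| = 64.
165^64 mod 257 = 1.
Since 1 = 1, 165 lies in the subgroup.

yes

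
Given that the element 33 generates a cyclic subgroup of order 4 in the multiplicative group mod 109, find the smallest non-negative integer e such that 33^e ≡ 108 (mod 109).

Successive powers of 33 modulo 109:
  33^0=1  33^1=33  33^2=108
So 33^2 ≡ 108 (mod 109), giving e = 2.

2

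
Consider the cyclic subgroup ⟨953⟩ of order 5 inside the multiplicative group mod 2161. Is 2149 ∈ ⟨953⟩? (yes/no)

no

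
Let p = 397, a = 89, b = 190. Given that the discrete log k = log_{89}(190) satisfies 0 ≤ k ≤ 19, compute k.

Compute 89^0 mod 397 = 1, then multiply by 89 repeatedly:
  89^0=1  89^1=89  89^2=378  89^3=294  89^4=361
  89^5=369  89^6=287  89^7=135  89^8=105  89^9=214
  89^10=387  89^11=301  89^12=190
Found 190 at exponent 12.

12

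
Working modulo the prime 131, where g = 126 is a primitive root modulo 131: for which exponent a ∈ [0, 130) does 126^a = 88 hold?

79

Baby-step giant-step with m = ceil(sqrt(130)) = 12.
Baby table (126^j mod 131 for j=0..11):
  0:1  1:126  2:25  3:6  4:101  5:19  6:36  7:82
  8:114  9:85  10:99  11:29
Giant step factor: 126^(-12) ≡ 28 (mod 131).
Scan 88·28^i mod 131 for i = 0, 1, …:
  i=0: 88   i=1: 106   i=2: 86   i=3: 50
  i=4: 90   i=5: 31   i=6: 82
Match at i=6, j=7: a = 6·12 + 7 = 79.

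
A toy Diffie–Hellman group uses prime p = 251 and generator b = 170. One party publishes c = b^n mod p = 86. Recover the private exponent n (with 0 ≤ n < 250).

Baby-step giant-step with m = ceil(sqrt(250)) = 16.
Baby table (170^j mod 251 for j=0..15):
  0:1  1:170  2:35  3:177  4:221  5:171  6:205  7:212
  8:147  9:141  10:125  11:166  12:108  13:37  14:15  15:40
Giant step factor: 170^(-16) ≡ 131 (mod 251).
Scan 86·131^i mod 251 for i = 0, 1, …:
  i=0: 86   i=1: 222   i=2: 217   i=3: 64
  i=4: 101   i=5: 179   i=6: 106   i=7: 81
  i=8: 69   i=9: 3     …   i=13: 94
  i=14: 15
Match at i=14, j=14: n = 14·16 + 14 = 238.

238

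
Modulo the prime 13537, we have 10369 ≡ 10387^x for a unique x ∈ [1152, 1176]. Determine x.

Compute 10387^1152 mod 13537 = 8962, then multiply by 10387 repeatedly:
  10387^1152=8962  10387^1153=7882  10387^1154=12095  10387^1155=7405  10387^1156=12038
  10387^1157=10974  10387^1158=5398  10387^1159=12309  10387^1160=10155  10387^1161=13218
  10387^1162=3112  10387^1163=11525  10387^1164=2484  10387^1165=13323  10387^1166=10787
  10387^1167=12357  10387^1168=7862  10387^1169=7410  10387^1170=9825  10387^1171=10369
Found 10369 at exponent 1171.

1171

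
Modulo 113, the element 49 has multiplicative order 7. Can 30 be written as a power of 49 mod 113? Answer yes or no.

yes

⟨49⟩ has order 7; its elements mod 113 are {1, 16, 28, 30, 49, 106, 109}.
30 is in this set.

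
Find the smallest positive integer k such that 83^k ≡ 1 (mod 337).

336

The order of 83 must divide p − 1 = 336 = 2^4 · 3 · 7.
Divisors: 1, 2, 3, 4, 6, 7, 8, 12, 14, 16, 21, 24, 28, 42, 48, 56, 84, 112, 168, 336.
Check each in increasing order: 83^1 ≡ 83;  83^2 ≡ 149;  83^3 ≡ 235;  83^4 ≡ 296;  83^6 ≡ 294;  83^7 ≡ 138;  83^8 ≡ 333;  83^12 ≡ 164;  83^14 ≡ 172;  83^16 ≡ 16;  83^21 ≡ 146;  83^24 ≡ 273;  83^28 ≡ 265;  83^42 ≡ 85;  83^48 ≡ 52;  83^56 ≡ 129;  83^84 ≡ 148;  83^112 ≡ 128;  83^168 ≡ 336;  83^336 ≡ 1.
Smallest exponent giving 1 is 336.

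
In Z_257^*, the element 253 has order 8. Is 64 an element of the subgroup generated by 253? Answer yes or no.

64 ∈ ⟨253⟩ iff 64^8 ≡ 1 (mod 257), since |⟨253⟩| = 8.
64^8 mod 257 = 1.
Since 1 = 1, 64 lies in the subgroup.

yes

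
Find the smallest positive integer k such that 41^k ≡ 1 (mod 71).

14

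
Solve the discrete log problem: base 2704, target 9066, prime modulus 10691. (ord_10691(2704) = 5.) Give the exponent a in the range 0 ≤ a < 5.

Successive powers of 2704 modulo 10691:
  2704^0=1  2704^1=2704  2704^2=9663  2704^3=10639  2704^4=9066
So 2704^4 ≡ 9066 (mod 10691), giving a = 4.

4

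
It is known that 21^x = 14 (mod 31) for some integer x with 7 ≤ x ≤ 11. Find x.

Compute 21^7 mod 31 = 11, then multiply by 21 repeatedly:
  21^7=11  21^8=14
Found 14 at exponent 8.

8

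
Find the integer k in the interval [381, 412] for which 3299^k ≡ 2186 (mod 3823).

402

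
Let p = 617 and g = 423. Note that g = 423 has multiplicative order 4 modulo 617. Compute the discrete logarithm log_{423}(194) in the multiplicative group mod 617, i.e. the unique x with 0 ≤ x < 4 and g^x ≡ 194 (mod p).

3

Successive powers of 423 modulo 617:
  423^0=1  423^1=423  423^2=616  423^3=194
So 423^3 ≡ 194 (mod 617), giving x = 3.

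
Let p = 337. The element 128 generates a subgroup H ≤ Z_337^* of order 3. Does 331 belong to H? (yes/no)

⟨128⟩ has order 3; its elements mod 337 are {1, 128, 208}.
331 is not in this set.

no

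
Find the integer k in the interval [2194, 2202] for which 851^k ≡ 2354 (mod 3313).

Compute 851^2194 mod 3313 = 7, then multiply by 851 repeatedly:
  851^2194=7  851^2195=2644  851^2196=517  851^2197=2651  851^2198=3161
  851^2199=3168  851^2200=2499  851^2201=3016  851^2202=2354
Found 2354 at exponent 2202.

2202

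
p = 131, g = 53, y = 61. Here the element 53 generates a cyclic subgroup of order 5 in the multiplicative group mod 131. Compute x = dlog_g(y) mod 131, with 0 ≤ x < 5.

3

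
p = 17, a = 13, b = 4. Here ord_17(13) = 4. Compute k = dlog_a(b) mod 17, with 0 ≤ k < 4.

3

Successive powers of 13 modulo 17:
  13^0=1  13^1=13  13^2=16  13^3=4
So 13^3 ≡ 4 (mod 17), giving k = 3.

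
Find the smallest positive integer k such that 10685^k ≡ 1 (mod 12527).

12526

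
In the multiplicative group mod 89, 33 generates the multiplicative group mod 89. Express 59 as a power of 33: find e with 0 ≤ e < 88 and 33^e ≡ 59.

15

Successive powers of 33 modulo 89:
  33^0=1  33^1=33  33^2=21  33^3=70  33^4=85  33^5=46
  33^6=5  33^7=76  33^8=16  33^9=83  33^10=69  33^11=52
  33^12=25  33^13=24  33^14=80  33^15=59
So 33^15 ≡ 59 (mod 89), giving e = 15.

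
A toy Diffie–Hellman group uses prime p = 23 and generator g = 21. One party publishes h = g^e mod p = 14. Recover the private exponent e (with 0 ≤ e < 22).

5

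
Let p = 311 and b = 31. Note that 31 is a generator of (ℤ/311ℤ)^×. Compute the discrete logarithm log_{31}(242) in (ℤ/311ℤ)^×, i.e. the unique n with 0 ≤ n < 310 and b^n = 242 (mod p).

266

Baby-step giant-step with m = ceil(sqrt(310)) = 18.
Baby table (31^j mod 311 for j=0..17):
  0:1  1:31  2:28  3:246  4:162  5:46  6:182  7:44
  8:120  9:299  10:250  11:286  12:158  13:233  14:70  15:304
  16:94  17:115
Giant step factor: 31^(-18) ≡ 54 (mod 311).
Scan 242·54^i mod 311 for i = 0, 1, …:
  i=0: 242   i=1: 6   i=2: 13   i=3: 80
  i=4: 277   i=5: 30   i=6: 65   i=7: 89
  i=8: 141   i=9: 150     …   i=13: 128
  i=14: 70
Match at i=14, j=14: n = 14·18 + 14 = 266.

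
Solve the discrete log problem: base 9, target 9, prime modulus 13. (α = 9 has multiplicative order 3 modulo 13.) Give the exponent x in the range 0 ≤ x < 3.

Successive powers of 9 modulo 13:
  9^0=1  9^1=9
So 9^1 ≡ 9 (mod 13), giving x = 1.

1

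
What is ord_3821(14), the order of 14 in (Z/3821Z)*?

1910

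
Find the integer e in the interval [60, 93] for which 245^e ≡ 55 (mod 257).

91

Compute 245^60 mod 257 = 70, then multiply by 245 repeatedly:
  245^60=70  245^61=188  245^62=57  245^63=87  245^64=241
  245^65=192  245^66=9  245^67=149  245^68=11  245^69=125
  245^70=42  245^71=10  245^72=137  245^73=155  245^74=196
  245^75=218  245^76=211  245^77=38  245^78=58  245^79=75
  245^80=128  245^81=6  245^82=185  245^83=93  245^84=169
  245^85=28  245^86=178  245^87=177  245^88=189  245^89=45
  245^90=231  245^91=55
Found 55 at exponent 91.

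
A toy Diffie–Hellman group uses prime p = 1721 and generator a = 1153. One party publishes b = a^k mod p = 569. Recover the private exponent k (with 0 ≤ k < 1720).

Baby-step giant-step with m = ceil(sqrt(1720)) = 42.
Baby table (1153^j mod 1721 for j=0..41):
  0:1  1:1153  2:797  3:1648  4:160  5:333  6:166  7:367
  8:1506  9:1650  10:745  11:206  12:20  13:687  14:451  15:261
  16:1479  17:1497  18:1599  19:456  20:863  21:301  22:1132  23:678
  24:400  25:1693  26:415  27:57  28:323  29:683  30:1002  31:515
  32:50  33:857  34:267  35:1513  36:1116  37:1161  38:1416  39:1140
  40:1297  41:1613
Giant step factor: 1153^(-42) ≡ 419 (mod 1721).
Scan 569·419^i mod 1721 for i = 0, 1, …:
  i=0: 569   i=1: 913   i=2: 485   i=3: 137
  i=4: 610   i=5: 882   i=6: 1264   i=7: 1269
  i=8: 1643   i=9: 17   i=10: 239   i=11: 323
Match at i=11, j=28: k = 11·42 + 28 = 490.

490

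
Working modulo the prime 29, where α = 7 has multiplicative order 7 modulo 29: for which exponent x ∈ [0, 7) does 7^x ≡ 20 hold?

Successive powers of 7 modulo 29:
  7^0=1  7^1=7  7^2=20
So 7^2 ≡ 20 (mod 29), giving x = 2.

2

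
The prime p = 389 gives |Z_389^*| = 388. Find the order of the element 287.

194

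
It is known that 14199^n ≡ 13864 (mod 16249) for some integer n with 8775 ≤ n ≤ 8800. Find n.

Compute 14199^8775 mod 16249 = 4013, then multiply by 14199 repeatedly:
  14199^8775=4013  14199^8776=11593  14199^8777=6637  14199^8778=10812  14199^8779=15285
  14199^8780=10071  14199^8781=6929  14199^8782=13425  14199^8783=4556  14199^8784=3375
  14199^8785=3324  14199^8786=10380  14199^8787=7190  14199^8788=14592  14199^8789=809
  14199^8790=15197  14199^8791=11732  14199^8792=14169  14199^8793=6762  14199^8794=14546
  14199^8795=13864
Found 13864 at exponent 8795.

8795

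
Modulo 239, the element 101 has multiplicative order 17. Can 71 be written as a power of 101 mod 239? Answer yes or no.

yes

⟨101⟩ has order 17; its elements mod 239 are {1, 6, 22, 36, 40, 51, 67, 71, 75, 101, 128, 132, 163, 166, 187, 211, 216}.
71 is in this set.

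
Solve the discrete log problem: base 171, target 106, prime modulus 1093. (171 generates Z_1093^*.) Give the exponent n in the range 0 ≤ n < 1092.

Baby-step giant-step with m = ceil(sqrt(1092)) = 34.
Baby table (171^j mod 1093 for j=0..33):
  0:1  1:171  2:823  3:829  4:762  5:235  6:837  7:1037
  8:261  9:911  10:575  11:1048  12:1049  13:127  14:950  15:686
  16:355  17:590  18:334  19:278  20:539  21:357  22:932  23:887
  24:843  25:970  26:827  27:420  28:775  29:272  30:606  31:884
  32:330  33:687
Giant step factor: 171^(-34) ≡ 933 (mod 1093).
Scan 106·933^i mod 1093 for i = 0, 1, …:
  i=0: 106   i=1: 528   i=2: 774   i=3: 762
Match at i=3, j=4: n = 3·34 + 4 = 106.

106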